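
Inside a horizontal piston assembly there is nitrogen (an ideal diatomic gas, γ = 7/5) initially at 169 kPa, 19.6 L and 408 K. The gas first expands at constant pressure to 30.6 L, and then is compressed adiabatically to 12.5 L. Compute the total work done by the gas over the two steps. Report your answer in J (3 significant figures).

Step 1 (isobaric): W = PΔV = (169 kPa)(30.6 − 19.6 L) = 1859 J.
After step 1: P = 169 kPa, V = 30.6 L, T = 637 K.
Step 2 (adiabatic): W = (P₁V₁ − P₂V₂)/(γ−1) = (5171 − 7398)/0.4 = -5567 J.
W_total = 1859 − 5567 = -3708 J.

W_total ≈ -3710 J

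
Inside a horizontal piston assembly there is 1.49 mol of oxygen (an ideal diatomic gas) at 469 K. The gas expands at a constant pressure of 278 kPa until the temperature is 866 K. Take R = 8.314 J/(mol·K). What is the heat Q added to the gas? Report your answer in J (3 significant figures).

Isobaric: W = nRΔT = (1.49)(8.314)(397) = 4918 J.
ΔU = nCᵥΔT with Cᵥ = 5R/2: ΔU = (1.49)(20.79)(397) = 12295 J.
Q = ΔU + W = 12295 + 4918 = 17213 J.

Q ≈ 17200 J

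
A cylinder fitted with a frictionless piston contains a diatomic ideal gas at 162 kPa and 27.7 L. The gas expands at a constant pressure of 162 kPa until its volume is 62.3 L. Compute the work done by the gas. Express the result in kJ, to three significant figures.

Isobaric: W = P ΔV.
W = (162 kPa)(62.3 − 27.7 L) = (162)(34.6) = 5605 J.

W ≈ 5.61 kJ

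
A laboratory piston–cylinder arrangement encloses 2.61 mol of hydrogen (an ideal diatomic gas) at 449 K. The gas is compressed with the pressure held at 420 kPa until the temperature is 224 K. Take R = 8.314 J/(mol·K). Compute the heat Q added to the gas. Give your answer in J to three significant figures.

Q ≈ -17100 J

Isobaric: W = nRΔT = (2.61)(8.314)(-225) = -4882 J.
ΔU = nCᵥΔT with Cᵥ = 5R/2: ΔU = (2.61)(20.79)(-225) = -12206 J.
Q = ΔU + W = -12206 − 4882 = -17088 J.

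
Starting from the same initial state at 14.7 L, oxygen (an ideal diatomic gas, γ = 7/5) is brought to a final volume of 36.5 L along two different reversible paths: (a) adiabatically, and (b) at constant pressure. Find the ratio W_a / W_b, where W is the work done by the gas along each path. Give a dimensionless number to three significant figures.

Path (a) adiabatic: W = P₁V₁(1 − (V₁/V₂)^(γ−1))/(γ−1) → W_a/(P₁V₁) = 0.7624.
Path (b) isobaric: W = P₁(V₂ − V₁) → W_b/(P₁V₁) = 1.483.
W_a / W_b = 0.7624 / 1.483 = 0.5141.

W_a / W_b ≈ 0.514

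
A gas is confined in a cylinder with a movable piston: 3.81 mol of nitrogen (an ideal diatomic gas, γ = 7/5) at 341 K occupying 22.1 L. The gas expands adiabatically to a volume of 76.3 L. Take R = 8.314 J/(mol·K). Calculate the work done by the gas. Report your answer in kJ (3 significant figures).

W ≈ 10.6 kJ

Adiabatic: TV^(γ−1) = const with γ = 7/5.
T₂ = T₁ (V₁/V₂)^(γ−1) = 341 × (22.1/76.3)^0.4 = 341 × 0.6092 = 207.7 K.
W_by = nCᵥ(T₁ − T₂) = (3.81)(20.79)(341 − 207.7) = 10554 J.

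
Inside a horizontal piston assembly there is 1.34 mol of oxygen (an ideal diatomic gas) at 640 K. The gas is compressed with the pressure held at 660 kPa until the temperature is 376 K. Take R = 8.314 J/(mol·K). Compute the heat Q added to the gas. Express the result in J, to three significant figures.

Q ≈ -10300 J

Isobaric: W = nRΔT = (1.34)(8.314)(-264) = -2941 J.
ΔU = nCᵥΔT with Cᵥ = 5R/2: ΔU = (1.34)(20.79)(-264) = -7353 J.
Q = ΔU + W = -7353 − 2941 = -10294 J.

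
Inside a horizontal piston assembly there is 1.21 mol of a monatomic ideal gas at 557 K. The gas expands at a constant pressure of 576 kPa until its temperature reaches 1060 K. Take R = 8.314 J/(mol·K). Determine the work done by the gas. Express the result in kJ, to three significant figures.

W ≈ 5.06 kJ

Isobaric: W = P ΔV = nR ΔT.
W = (1.21)(8.314)(1060 − 557) = 5060 J.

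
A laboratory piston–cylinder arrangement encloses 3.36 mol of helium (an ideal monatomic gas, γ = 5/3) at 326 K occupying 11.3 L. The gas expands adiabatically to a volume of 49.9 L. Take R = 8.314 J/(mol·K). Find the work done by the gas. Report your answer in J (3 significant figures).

Adiabatic: TV^(γ−1) = const with γ = 5/3.
T₂ = T₁ (V₁/V₂)^(γ−1) = 326 × (11.3/49.9)^0.667 = 326 × 0.3715 = 121.1 K.
W_by = nCᵥ(T₁ − T₂) = (3.36)(12.47)(326 − 121.1) = 8585 J.

W ≈ 8590 J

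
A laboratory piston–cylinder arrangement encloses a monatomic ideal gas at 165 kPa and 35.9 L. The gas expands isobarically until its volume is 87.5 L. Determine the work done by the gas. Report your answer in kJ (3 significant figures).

Isobaric: W = P ΔV.
W = (165 kPa)(87.5 − 35.9 L) = (165)(51.6) = 8514 J.

W ≈ 8.51 kJ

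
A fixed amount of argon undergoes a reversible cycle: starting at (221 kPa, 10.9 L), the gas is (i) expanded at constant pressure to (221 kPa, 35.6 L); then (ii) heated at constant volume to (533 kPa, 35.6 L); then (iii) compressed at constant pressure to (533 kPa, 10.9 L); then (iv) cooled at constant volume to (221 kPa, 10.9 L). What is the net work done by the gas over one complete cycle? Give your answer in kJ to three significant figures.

W_net ≈ -7.71 kJ

Constant-volume legs do no work.
W(i) = (221)(35.6 − 10.9) = 5459 J; W(iii) = (533)(10.9 − 35.6) = -13165 J.
W_net = 5459 − 13165 = -7706 J (the counter-clockwise enclosed area).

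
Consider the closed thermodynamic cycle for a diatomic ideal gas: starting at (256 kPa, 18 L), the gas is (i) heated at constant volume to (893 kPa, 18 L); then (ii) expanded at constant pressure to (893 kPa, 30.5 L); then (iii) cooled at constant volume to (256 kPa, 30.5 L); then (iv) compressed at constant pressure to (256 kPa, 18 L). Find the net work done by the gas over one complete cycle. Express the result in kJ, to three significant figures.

Constant-volume legs do no work.
W(ii) = (893)(30.5 − 18) = 11162 J; W(iv) = (256)(18 − 30.5) = -3200 J.
W_net = 11162 − 3200 = 7962 J (the clockwise enclosed area).

W_net ≈ 7.96 kJ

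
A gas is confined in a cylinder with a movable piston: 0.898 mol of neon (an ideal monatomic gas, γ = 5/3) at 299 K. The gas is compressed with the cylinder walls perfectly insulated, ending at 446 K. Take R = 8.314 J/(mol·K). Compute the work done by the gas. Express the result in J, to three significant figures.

W ≈ -1650 J

Adiabatic ⇒ Q = 0, so W_by = −ΔU = nCᵥ(T₁ − T₂).
Cᵥ = 3R/2 = 12.47 J/(mol·K).
W = (0.898)(12.47)(299 − 446) = -1646 J.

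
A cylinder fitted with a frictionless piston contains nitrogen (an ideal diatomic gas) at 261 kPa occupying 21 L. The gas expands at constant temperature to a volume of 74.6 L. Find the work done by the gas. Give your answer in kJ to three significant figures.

W ≈ 6.95 kJ

Isothermal: W = nRT ln(V₂/V₁) = P₁V₁ ln(V₂/V₁).
P₁V₁ = (261 kPa)(21 L) = 5481 J.
W = 5481 × ln(74.6/21) = 5481 × 1.268
W_by_gas = 6948 J.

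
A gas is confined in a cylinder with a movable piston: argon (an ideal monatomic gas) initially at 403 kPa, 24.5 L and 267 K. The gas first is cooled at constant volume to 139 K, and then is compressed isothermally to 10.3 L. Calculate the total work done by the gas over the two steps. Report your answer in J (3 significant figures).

Step 1 (isochoric): W = 0 (constant volume).
After step 1: P = 209.8 kPa (V unchanged).
Step 2 (isothermal): W = P₁V₁ ln(V₂/V₁) = (5140) ln(10.3/24.5) = -4454 J.
W_total = 0 − 4454 = -4454 J.

W_total ≈ -4450 J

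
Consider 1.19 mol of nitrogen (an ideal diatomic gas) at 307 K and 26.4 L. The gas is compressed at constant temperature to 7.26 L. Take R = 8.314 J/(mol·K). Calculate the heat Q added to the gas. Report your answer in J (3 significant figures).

Isothermal ⇒ ΔU = 0, so Q = W = nRT ln(V₂/V₁).
Q = (1.19)(8.314)(307) ln(7.26/26.4) = 3037 × -1.291 = -3921 J.

Q ≈ -3920 J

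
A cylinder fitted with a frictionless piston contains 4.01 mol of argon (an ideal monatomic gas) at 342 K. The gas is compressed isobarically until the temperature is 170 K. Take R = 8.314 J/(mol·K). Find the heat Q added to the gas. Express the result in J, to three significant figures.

Isobaric: W = nRΔT = (4.01)(8.314)(-172) = -5734 J.
ΔU = nCᵥΔT with Cᵥ = 3R/2: ΔU = (4.01)(12.47)(-172) = -8601 J.
Q = ΔU + W = -8601 − 5734 = -14336 J.

Q ≈ -14300 J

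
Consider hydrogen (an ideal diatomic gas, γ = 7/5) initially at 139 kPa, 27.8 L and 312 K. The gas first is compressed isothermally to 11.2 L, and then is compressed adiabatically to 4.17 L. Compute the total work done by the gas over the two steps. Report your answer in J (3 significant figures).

W_total ≈ -8200 J

Step 1 (isothermal): W = P₁V₁ ln(V₂/V₁) = (3864) ln(11.2/27.8) = -3513 J.
After step 1: P = 345 kPa, V = 11.2 L, T = 312 K.
Step 2 (adiabatic): W = (P₁V₁ − P₂V₂)/(γ−1) = (3864 − 5737)/0.4 = -4682 J.
W_total = -3513 − 4682 = -8195 J.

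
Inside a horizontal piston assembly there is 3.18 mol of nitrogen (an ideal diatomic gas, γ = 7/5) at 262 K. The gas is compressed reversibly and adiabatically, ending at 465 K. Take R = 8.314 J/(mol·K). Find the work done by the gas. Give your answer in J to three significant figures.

W ≈ -13400 J

Adiabatic ⇒ Q = 0, so W_by = −ΔU = nCᵥ(T₁ − T₂).
Cᵥ = 5R/2 = 20.79 J/(mol·K).
W = (3.18)(20.79)(262 − 465) = -13418 J.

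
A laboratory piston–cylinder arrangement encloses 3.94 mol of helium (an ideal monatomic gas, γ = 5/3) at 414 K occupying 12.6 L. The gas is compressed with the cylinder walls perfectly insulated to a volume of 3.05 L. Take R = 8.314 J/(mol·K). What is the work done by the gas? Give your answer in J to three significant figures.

Adiabatic: TV^(γ−1) = const with γ = 5/3.
T₂ = T₁ (V₁/V₂)^(γ−1) = 414 × (12.6/3.05)^0.667 = 414 × 2.575 = 1066 K.
W_by = nCᵥ(T₁ − T₂) = (3.94)(12.47)(414 − 1066) = -32031 J.

W ≈ -32000 J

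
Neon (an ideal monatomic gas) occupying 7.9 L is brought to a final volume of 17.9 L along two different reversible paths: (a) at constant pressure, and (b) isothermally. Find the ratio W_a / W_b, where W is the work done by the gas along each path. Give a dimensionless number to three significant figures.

W_a / W_b ≈ 1.55

Path (a) isobaric: W = P₁(V₂ − V₁) → W_a/(P₁V₁) = 1.266.
Path (b) isothermal: W = P₁V₁ ln(V₂/V₁) → W_b/(P₁V₁) = 0.8179.
W_a / W_b = 1.266 / 0.8179 = 1.548.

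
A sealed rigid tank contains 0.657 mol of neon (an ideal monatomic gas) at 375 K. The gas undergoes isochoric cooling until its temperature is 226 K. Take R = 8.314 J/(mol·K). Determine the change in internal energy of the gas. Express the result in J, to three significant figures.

ΔU ≈ -1220 J

Constant volume ⇒ W = 0, so Q = ΔU = nCᵥΔT with Cᵥ = 3R/2 = 12.47 J/(mol·K).
ΔU = (0.657)(12.47)(226 − 375) = -1221 J.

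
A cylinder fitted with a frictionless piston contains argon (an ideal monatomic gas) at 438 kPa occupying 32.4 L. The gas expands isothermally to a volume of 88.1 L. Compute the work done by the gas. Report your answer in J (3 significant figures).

W ≈ 14200 J

Isothermal: W = nRT ln(V₂/V₁) = P₁V₁ ln(V₂/V₁).
P₁V₁ = (438 kPa)(32.4 L) = 14191 J.
W = 14191 × ln(88.1/32.4) = 14191 × 1
W_by_gas = 14196 J.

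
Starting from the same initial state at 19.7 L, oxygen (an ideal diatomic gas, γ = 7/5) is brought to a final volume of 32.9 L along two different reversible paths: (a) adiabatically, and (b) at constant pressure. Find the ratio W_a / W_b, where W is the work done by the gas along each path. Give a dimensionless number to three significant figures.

W_a / W_b ≈ 0.692

Path (a) adiabatic: W = P₁V₁(1 − (V₁/V₂)^(γ−1))/(γ−1) → W_a/(P₁V₁) = 0.4637.
Path (b) isobaric: W = P₁(V₂ − V₁) → W_b/(P₁V₁) = 0.6701.
W_a / W_b = 0.4637 / 0.6701 = 0.692.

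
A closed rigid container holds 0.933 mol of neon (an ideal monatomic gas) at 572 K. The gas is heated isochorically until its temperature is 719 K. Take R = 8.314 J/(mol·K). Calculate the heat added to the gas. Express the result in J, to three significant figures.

Q ≈ 1710 J

Constant volume ⇒ W = 0, so Q = ΔU = nCᵥΔT with Cᵥ = 3R/2 = 12.47 J/(mol·K).
ΔU = (0.933)(12.47)(719 − 572) = 1710 J.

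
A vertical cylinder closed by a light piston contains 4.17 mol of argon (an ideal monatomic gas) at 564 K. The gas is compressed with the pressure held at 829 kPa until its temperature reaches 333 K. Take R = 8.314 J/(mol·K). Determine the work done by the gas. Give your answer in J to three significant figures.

W ≈ -8010 J

Isobaric: W = P ΔV = nR ΔT.
W = (4.17)(8.314)(333 − 564) = -8009 J.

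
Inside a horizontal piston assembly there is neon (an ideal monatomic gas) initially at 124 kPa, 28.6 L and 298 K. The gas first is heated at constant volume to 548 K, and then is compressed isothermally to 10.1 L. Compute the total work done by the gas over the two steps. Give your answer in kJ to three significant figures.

W_total ≈ -6.79 kJ

Step 1 (isochoric): W = 0 (constant volume).
After step 1: P = 228 kPa (V unchanged).
Step 2 (isothermal): W = P₁V₁ ln(V₂/V₁) = (6522) ln(10.1/28.6) = -6788 J.
W_total = 0 − 6788 = -6788 J.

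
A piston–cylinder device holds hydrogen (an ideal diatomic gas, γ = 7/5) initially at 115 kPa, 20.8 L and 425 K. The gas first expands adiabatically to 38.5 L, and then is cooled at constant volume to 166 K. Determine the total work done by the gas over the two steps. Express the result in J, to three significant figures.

W_total ≈ 1310 J

Step 1 (adiabatic): W = (P₁V₁ − P₂V₂)/(γ−1) = (2392 − 1870)/0.4 = 1305 J.
Step 2 (isochoric): W = 0 (constant volume).
W_total = 1305 + 0 = 1305 J.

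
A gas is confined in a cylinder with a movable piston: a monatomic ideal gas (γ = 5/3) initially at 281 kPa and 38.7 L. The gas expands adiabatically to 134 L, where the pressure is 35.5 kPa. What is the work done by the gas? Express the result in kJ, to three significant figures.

Adiabatic: W = (P₁V₁ − P₂V₂)/(γ − 1) with γ = 5/3.
P₁V₁ = 10875 J, P₂V₂ = 4757 J.
W = (10875 − 4757) / 0.6667 = 9177 J.

W ≈ 9.18 kJ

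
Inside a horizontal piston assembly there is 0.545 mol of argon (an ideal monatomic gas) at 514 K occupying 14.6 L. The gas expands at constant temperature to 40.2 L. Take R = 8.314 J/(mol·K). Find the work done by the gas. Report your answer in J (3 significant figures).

Isothermal: W = nRT ln(V₂/V₁).
W = (0.545)(8.314)(514) × ln(40.2/14.6)
  = 2329 × 1.013
W_by_gas = 2359 J.

W ≈ 2360 J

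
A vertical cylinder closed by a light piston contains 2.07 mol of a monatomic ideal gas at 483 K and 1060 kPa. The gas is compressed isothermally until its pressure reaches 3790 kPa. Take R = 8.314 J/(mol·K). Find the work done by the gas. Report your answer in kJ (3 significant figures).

W ≈ -10.6 kJ

Isothermal process: W = nRT ln(V₂/V₁) = nRT ln(P₁/P₂).
W = (2.07)(8.314)(483) × ln(1060/3790)
  = 8312 × ln(0.2797) = 8312 × -1.274
W_by_gas = -10591 J.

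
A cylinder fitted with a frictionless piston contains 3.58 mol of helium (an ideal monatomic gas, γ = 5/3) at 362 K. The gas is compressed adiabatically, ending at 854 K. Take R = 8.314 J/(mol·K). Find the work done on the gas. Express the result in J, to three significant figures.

W ≈ 22000 J

Adiabatic ⇒ Q = 0, so W_by = −ΔU = nCᵥ(T₁ − T₂).
Cᵥ = 3R/2 = 12.47 J/(mol·K).
W = (3.58)(12.47)(362 − 854) = -21966 J.
Work on gas = −W_by = 21966 J.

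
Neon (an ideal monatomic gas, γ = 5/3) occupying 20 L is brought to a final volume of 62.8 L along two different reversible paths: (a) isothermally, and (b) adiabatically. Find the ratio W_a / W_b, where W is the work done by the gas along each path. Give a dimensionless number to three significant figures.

Path (a) isothermal: W = P₁V₁ ln(V₂/V₁) → W_a/(P₁V₁) = 1.144.
Path (b) adiabatic: W = P₁V₁(1 − (V₁/V₂)^(γ−1))/(γ−1) → W_b/(P₁V₁) = 0.8005.
W_a / W_b = 1.144 / 0.8005 = 1.429.

W_a / W_b ≈ 1.43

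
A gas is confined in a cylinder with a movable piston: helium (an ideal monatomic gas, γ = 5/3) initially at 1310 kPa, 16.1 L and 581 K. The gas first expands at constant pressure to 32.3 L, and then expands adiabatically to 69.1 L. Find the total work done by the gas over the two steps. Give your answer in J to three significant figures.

Step 1 (isobaric): W = PΔV = (1310 kPa)(32.3 − 16.1 L) = 21222 J.
After step 1: P = 1310 kPa, V = 32.3 L, T = 1166 K.
Step 2 (adiabatic): W = (P₁V₁ − P₂V₂)/(γ−1) = (42313 − 25485)/0.667 = 25242 J.
W_total = 21222 + 25242 = 46464 J.

W_total ≈ 46500 J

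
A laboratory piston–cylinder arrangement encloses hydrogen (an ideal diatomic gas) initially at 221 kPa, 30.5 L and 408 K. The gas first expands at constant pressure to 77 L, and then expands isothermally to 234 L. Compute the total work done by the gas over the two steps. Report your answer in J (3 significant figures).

W_total ≈ 29200 J

Step 1 (isobaric): W = PΔV = (221 kPa)(77 − 30.5 L) = 10276 J.
After step 1: P = 221 kPa, V = 77 L, T = 1030 K.
Step 2 (isothermal): W = P₁V₁ ln(V₂/V₁) = (17017) ln(234/77) = 18915 J.
W_total = 10276 + 18915 = 29191 J.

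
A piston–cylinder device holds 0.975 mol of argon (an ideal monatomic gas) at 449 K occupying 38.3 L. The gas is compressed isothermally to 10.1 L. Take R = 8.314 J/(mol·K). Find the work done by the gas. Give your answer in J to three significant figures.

W ≈ -4850 J

Isothermal: W = nRT ln(V₂/V₁).
W = (0.975)(8.314)(449) × ln(10.1/38.3)
  = 3640 × -1.333
W_by_gas = -4851 J.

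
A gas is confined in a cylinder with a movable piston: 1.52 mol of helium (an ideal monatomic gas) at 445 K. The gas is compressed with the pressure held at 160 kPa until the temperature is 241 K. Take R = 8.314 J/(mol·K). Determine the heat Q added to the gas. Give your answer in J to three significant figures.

Isobaric: W = nRΔT = (1.52)(8.314)(-204) = -2578 J.
ΔU = nCᵥΔT with Cᵥ = 3R/2: ΔU = (1.52)(12.47)(-204) = -3867 J.
Q = ΔU + W = -3867 − 2578 = -6445 J.

Q ≈ -6450 J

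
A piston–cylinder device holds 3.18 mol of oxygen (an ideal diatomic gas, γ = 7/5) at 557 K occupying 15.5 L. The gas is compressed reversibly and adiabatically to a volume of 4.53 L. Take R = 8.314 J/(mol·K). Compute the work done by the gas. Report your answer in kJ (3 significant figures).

Adiabatic: TV^(γ−1) = const with γ = 7/5.
T₂ = T₁ (V₁/V₂)^(γ−1) = 557 × (15.5/4.53)^0.4 = 557 × 1.636 = 911.1 K.
W_by = nCᵥ(T₁ − T₂) = (3.18)(20.79)(557 − 911.1) = -23402 J.

W ≈ -23.4 kJ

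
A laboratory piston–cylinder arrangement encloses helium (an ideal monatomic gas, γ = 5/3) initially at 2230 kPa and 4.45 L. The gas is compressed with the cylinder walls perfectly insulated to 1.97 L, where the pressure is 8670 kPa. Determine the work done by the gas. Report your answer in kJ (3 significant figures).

Adiabatic: W = (P₁V₁ − P₂V₂)/(γ − 1) with γ = 5/3.
P₁V₁ = 9924 J, P₂V₂ = 17080 J.
W = (9924 − 17080) / 0.6667 = -10735 J.

W ≈ -10.7 kJ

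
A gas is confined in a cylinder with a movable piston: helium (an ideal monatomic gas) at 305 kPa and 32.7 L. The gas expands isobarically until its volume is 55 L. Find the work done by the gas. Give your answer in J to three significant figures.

Isobaric: W = P ΔV.
W = (305 kPa)(55 − 32.7 L) = (305)(22.3) = 6801 J.

W ≈ 6800 J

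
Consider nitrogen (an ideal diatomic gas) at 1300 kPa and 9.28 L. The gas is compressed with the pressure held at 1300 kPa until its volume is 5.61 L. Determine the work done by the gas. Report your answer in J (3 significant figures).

Isobaric: W = P ΔV.
W = (1300 kPa)(5.61 − 9.28 L) = (1300)(-3.67) = -4771 J.

W ≈ -4770 J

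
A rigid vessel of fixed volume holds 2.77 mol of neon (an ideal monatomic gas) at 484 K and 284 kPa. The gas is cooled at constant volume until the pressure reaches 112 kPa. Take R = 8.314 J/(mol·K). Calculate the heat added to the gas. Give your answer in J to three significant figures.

Q ≈ -10100 J

Constant volume ⇒ W = 0, so Q = ΔU = nCᵥΔT with Cᵥ = 3R/2 = 12.47 J/(mol·K).
At constant V, T₂/T₁ = P₂/P₁ ⇒ ΔT = T₁(P₂/P₁ − 1) = 484·(112/284 − 1) = -293.1 K.
ΔU = (2.77)(12.47)(-293.1) = -10126 J.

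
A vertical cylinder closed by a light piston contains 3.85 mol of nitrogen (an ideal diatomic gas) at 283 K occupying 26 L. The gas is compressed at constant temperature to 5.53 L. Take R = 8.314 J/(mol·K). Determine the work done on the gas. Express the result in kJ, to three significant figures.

W ≈ 14.0 kJ

Isothermal: W = nRT ln(V₂/V₁).
W = (3.85)(8.314)(283) × ln(5.53/26)
  = 9059 × -1.548
W_by_gas = -14022 J; work on gas = −W_by = 14022 J.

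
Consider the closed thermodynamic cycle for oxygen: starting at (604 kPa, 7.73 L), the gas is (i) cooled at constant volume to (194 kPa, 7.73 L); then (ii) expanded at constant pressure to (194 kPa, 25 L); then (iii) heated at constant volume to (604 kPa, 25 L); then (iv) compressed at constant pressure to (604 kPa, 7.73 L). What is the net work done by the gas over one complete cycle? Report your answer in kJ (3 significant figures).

Constant-volume legs do no work.
W(ii) = (194)(25 − 7.73) = 3350 J; W(iv) = (604)(7.73 − 25) = -10431 J.
W_net = 3350 − 10431 = -7081 J (the counter-clockwise enclosed area).

W_net ≈ -7.08 kJ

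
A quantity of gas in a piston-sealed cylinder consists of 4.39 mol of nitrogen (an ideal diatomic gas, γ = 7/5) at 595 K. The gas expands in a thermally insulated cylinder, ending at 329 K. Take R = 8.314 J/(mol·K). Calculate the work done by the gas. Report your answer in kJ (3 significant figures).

W ≈ 24.3 kJ

Adiabatic ⇒ Q = 0, so W_by = −ΔU = nCᵥ(T₁ − T₂).
Cᵥ = 5R/2 = 20.79 J/(mol·K).
W = (4.39)(20.79)(595 − 329) = 24271 J.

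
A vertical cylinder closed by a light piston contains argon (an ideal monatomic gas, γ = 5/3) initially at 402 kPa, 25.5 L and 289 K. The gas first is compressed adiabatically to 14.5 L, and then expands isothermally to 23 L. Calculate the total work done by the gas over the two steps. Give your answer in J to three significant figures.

Step 1 (adiabatic): W = (P₁V₁ − P₂V₂)/(γ−1) = (10251 − 14935)/0.667 = -7026 J.
After step 1: P = 1030 kPa, V = 14.5 L, T = 421.1 K.
Step 2 (isothermal): W = P₁V₁ ln(V₂/V₁) = (14935) ln(23/14.5) = 6890 J.
W_total = -7026 + 6890 = -136.1 J.

W_total ≈ -136 J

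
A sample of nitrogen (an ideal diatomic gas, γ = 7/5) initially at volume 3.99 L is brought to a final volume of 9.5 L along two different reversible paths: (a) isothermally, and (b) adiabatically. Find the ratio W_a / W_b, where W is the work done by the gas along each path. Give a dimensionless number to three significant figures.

W_a / W_b ≈ 1.18

Path (a) isothermal: W = P₁V₁ ln(V₂/V₁) → W_a/(P₁V₁) = 0.8675.
Path (b) adiabatic: W = P₁V₁(1 − (V₁/V₂)^(γ−1))/(γ−1) → W_b/(P₁V₁) = 0.733.
W_a / W_b = 0.8675 / 0.733 = 1.184.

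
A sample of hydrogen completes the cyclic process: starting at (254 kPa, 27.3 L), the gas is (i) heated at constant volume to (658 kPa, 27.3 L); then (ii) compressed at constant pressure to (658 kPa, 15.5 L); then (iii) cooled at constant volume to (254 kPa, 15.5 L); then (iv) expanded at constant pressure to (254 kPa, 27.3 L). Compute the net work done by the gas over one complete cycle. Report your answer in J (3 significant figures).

W_net ≈ -4770 J

Constant-volume legs do no work.
W(ii) = (658)(15.5 − 27.3) = -7764 J; W(iv) = (254)(27.3 − 15.5) = 2997 J.
W_net = -7764 + 2997 = -4767 J (the counter-clockwise enclosed area).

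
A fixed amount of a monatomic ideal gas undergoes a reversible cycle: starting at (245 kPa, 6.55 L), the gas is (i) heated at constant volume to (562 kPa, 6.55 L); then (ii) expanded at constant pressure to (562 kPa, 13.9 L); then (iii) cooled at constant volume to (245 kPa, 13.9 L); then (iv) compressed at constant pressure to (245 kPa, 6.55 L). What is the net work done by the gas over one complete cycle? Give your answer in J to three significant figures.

Constant-volume legs do no work.
W(ii) = (562)(13.9 − 6.55) = 4131 J; W(iv) = (245)(6.55 − 13.9) = -1801 J.
W_net = 4131 − 1801 = 2330 J (the clockwise enclosed area).

W_net ≈ 2330 J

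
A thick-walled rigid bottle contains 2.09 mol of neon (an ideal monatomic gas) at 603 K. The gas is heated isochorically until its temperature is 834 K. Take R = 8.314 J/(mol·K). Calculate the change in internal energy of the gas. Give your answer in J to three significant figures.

Constant volume ⇒ W = 0, so Q = ΔU = nCᵥΔT with Cᵥ = 3R/2 = 12.47 J/(mol·K).
ΔU = (2.09)(12.47)(834 − 603) = 6021 J.

ΔU ≈ 6020 J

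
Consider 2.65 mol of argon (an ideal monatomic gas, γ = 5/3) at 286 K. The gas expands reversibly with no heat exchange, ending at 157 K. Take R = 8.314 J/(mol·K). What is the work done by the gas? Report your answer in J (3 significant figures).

Adiabatic ⇒ Q = 0, so W_by = −ΔU = nCᵥ(T₁ − T₂).
Cᵥ = 3R/2 = 12.47 J/(mol·K).
W = (2.65)(12.47)(286 − 157) = 4263 J.

W ≈ 4260 J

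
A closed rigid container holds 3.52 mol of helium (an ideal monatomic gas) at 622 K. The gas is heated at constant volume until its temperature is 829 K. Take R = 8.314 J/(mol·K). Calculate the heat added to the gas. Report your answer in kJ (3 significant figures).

Q ≈ 9.09 kJ

Constant volume ⇒ W = 0, so Q = ΔU = nCᵥΔT with Cᵥ = 3R/2 = 12.47 J/(mol·K).
ΔU = (3.52)(12.47)(829 − 622) = 9087 J.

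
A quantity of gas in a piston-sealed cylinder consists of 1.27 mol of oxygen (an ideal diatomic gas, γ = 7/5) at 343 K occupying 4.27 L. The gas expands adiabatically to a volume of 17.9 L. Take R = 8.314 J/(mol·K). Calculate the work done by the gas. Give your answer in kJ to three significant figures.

W ≈ 3.95 kJ

Adiabatic: TV^(γ−1) = const with γ = 7/5.
T₂ = T₁ (V₁/V₂)^(γ−1) = 343 × (4.27/17.9)^0.4 = 343 × 0.5637 = 193.3 K.
W_by = nCᵥ(T₁ − T₂) = (1.27)(20.79)(343 − 193.3) = 3951 J.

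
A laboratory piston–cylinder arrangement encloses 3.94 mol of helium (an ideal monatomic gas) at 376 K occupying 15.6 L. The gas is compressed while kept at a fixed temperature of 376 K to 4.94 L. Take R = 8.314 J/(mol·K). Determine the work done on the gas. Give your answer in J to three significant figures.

Isothermal: W = nRT ln(V₂/V₁).
W = (3.94)(8.314)(376) × ln(4.94/15.6)
  = 12317 × -1.15
W_by_gas = -14163 J; work on gas = −W_by = 14163 J.

W ≈ 14200 J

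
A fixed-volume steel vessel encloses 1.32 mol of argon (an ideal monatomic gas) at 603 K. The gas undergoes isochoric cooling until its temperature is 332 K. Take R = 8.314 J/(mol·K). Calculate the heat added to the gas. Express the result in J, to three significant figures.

Constant volume ⇒ W = 0, so Q = ΔU = nCᵥΔT with Cᵥ = 3R/2 = 12.47 J/(mol·K).
ΔU = (1.32)(12.47)(332 − 603) = -4461 J.

Q ≈ -4460 J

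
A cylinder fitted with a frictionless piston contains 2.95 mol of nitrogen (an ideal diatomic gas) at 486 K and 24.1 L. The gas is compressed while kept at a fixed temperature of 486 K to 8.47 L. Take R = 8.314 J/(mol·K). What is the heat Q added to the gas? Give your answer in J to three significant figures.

Q ≈ -12500 J

Isothermal ⇒ ΔU = 0, so Q = W = nRT ln(V₂/V₁).
Q = (2.95)(8.314)(486) ln(8.47/24.1) = 11920 × -1.046 = -12464 J.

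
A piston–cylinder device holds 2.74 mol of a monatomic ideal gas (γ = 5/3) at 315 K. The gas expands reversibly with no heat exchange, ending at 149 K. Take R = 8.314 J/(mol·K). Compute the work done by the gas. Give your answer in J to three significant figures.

Adiabatic ⇒ Q = 0, so W_by = −ΔU = nCᵥ(T₁ − T₂).
Cᵥ = 3R/2 = 12.47 J/(mol·K).
W = (2.74)(12.47)(315 − 149) = 5672 J.

W ≈ 5670 J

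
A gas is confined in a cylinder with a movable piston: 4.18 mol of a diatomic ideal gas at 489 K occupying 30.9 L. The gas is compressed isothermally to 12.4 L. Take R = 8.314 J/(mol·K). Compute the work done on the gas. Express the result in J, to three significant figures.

Isothermal: W = nRT ln(V₂/V₁).
W = (4.18)(8.314)(489) × ln(12.4/30.9)
  = 16994 × -0.9131
W_by_gas = -15517 J; work on gas = −W_by = 15517 J.

W ≈ 15500 J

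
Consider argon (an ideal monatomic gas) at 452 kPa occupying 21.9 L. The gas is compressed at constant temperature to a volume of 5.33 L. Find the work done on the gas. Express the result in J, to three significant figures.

Isothermal: W = nRT ln(V₂/V₁) = P₁V₁ ln(V₂/V₁).
P₁V₁ = (452 kPa)(21.9 L) = 9899 J.
W = 9899 × ln(5.33/21.9) = 9899 × -1.413
W_by_gas = -13988 J; work on gas = −W_by = 13988 J.

W ≈ 14000 J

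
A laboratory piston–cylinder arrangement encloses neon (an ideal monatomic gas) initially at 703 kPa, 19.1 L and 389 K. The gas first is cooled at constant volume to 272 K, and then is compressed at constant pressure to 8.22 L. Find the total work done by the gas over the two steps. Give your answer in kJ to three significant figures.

W_total ≈ -5.35 kJ

Step 1 (isochoric): W = 0 (constant volume).
After step 1: P = 491.6 kPa (V unchanged).
Step 2 (isobaric): W = PΔV = (491.6 kPa)(8.22 − 19.1 L) = -5348 J.
W_total = 0 − 5348 = -5348 J.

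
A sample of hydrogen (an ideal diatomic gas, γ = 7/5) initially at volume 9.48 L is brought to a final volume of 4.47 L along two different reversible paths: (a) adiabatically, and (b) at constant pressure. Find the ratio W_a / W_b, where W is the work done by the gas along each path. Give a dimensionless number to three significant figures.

W_a / W_b ≈ 1.66

Path (a) adiabatic: W = P₁V₁(1 − (V₁/V₂)^(γ−1))/(γ−1) → W_a/(P₁V₁) = -0.8771.
Path (b) isobaric: W = P₁(V₂ − V₁) → W_b/(P₁V₁) = -0.5285.
W_a / W_b = -0.8771 / -0.5285 = 1.66.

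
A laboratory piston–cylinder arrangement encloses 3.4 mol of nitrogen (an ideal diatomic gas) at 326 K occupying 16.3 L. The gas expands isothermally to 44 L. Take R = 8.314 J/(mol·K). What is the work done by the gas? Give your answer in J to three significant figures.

Isothermal: W = nRT ln(V₂/V₁).
W = (3.4)(8.314)(326) × ln(44/16.3)
  = 9215 × 0.993
W_by_gas = 9151 J.

W ≈ 9150 J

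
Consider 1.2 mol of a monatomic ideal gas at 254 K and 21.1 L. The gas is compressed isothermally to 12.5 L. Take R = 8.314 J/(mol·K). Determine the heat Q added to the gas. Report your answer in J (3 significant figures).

Q ≈ -1330 J

Isothermal ⇒ ΔU = 0, so Q = W = nRT ln(V₂/V₁).
Q = (1.2)(8.314)(254) ln(12.5/21.1) = 2534 × -0.5235 = -1327 J.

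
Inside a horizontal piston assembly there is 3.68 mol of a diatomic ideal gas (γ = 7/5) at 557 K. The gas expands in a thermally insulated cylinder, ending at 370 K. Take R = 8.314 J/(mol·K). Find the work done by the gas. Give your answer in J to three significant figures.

Adiabatic ⇒ Q = 0, so W_by = −ΔU = nCᵥ(T₁ − T₂).
Cᵥ = 5R/2 = 20.79 J/(mol·K).
W = (3.68)(20.79)(557 − 370) = 14303 J.

W ≈ 14300 J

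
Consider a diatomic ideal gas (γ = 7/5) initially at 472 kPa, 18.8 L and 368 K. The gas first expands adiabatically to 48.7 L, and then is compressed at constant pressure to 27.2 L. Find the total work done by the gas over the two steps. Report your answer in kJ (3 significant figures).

Step 1 (adiabatic): W = (P₁V₁ − P₂V₂)/(γ−1) = (8874 − 6064)/0.4 = 7024 J.
After step 1: P = 124.5 kPa, V = 48.7 L, T = 251.5 K.
Step 2 (isobaric): W = PΔV = (124.5 kPa)(27.2 − 48.7 L) = -2677 J.
W_total = 7024 − 2677 = 4347 J.

W_total ≈ 4.35 kJ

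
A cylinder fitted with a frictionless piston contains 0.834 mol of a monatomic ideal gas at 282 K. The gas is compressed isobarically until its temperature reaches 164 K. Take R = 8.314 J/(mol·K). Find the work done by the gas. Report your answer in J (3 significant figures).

W ≈ -818 J

Isobaric: W = P ΔV = nR ΔT.
W = (0.834)(8.314)(164 − 282) = -818.2 J.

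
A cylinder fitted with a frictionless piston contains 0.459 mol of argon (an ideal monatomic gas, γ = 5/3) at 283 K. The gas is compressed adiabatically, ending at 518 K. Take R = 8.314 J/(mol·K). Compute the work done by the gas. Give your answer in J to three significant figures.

Adiabatic ⇒ Q = 0, so W_by = −ΔU = nCᵥ(T₁ − T₂).
Cᵥ = 3R/2 = 12.47 J/(mol·K).
W = (0.459)(12.47)(283 − 518) = -1345 J.

W ≈ -1350 J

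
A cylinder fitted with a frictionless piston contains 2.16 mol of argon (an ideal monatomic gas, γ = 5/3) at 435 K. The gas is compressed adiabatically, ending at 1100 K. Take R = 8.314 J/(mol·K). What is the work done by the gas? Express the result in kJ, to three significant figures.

Adiabatic ⇒ Q = 0, so W_by = −ΔU = nCᵥ(T₁ − T₂).
Cᵥ = 3R/2 = 12.47 J/(mol·K).
W = (2.16)(12.47)(435 − 1100) = -17913 J.

W ≈ -17.9 kJ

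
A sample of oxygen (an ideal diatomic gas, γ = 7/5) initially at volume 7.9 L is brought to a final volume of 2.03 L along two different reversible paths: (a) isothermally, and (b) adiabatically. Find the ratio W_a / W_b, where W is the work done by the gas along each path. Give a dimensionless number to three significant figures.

W_a / W_b ≈ 0.753

Path (a) isothermal: W = P₁V₁ ln(V₂/V₁) → W_a/(P₁V₁) = -1.359.
Path (b) adiabatic: W = P₁V₁(1 − (V₁/V₂)^(γ−1))/(γ−1) → W_b/(P₁V₁) = -1.805.
W_a / W_b = -1.359 / -1.805 = 0.7527.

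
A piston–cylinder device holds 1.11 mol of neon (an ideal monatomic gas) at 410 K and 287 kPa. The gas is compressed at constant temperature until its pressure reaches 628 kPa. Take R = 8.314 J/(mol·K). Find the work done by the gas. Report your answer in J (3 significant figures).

Isothermal process: W = nRT ln(V₂/V₁) = nRT ln(P₁/P₂).
W = (1.11)(8.314)(410) × ln(287/628)
  = 3784 × ln(0.457) = 3784 × -0.7831
W_by_gas = -2963 J.

W ≈ -2960 J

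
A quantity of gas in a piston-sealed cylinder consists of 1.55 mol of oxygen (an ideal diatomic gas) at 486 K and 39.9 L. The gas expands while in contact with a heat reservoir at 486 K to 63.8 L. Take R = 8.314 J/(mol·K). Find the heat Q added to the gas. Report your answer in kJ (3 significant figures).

Isothermal ⇒ ΔU = 0, so Q = W = nRT ln(V₂/V₁).
Q = (1.55)(8.314)(486) ln(63.8/39.9) = 6263 × 0.4694 = 2940 J.

Q ≈ 2.94 kJ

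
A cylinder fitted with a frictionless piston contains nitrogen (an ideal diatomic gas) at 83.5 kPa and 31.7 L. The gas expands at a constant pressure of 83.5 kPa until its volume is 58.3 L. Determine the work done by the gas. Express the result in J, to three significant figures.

Isobaric: W = P ΔV.
W = (83.5 kPa)(58.3 − 31.7 L) = (83.5)(26.6) = 2221 J.

W ≈ 2220 J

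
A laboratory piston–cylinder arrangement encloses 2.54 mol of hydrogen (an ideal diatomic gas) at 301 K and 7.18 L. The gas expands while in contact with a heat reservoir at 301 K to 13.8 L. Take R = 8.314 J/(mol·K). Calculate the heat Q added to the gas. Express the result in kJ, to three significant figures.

Isothermal ⇒ ΔU = 0, so Q = W = nRT ln(V₂/V₁).
Q = (2.54)(8.314)(301) ln(13.8/7.18) = 6356 × 0.6534 = 4153 J.

Q ≈ 4.15 kJ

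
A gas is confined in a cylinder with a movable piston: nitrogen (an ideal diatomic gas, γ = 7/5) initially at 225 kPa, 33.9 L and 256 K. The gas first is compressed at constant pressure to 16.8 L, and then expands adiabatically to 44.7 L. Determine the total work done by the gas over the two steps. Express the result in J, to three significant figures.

W_total ≈ -786 J

Step 1 (isobaric): W = PΔV = (225 kPa)(16.8 − 33.9 L) = -3847 J.
After step 1: P = 225 kPa, V = 16.8 L, T = 126.9 K.
Step 2 (adiabatic): W = (P₁V₁ − P₂V₂)/(γ−1) = (3780 − 2556)/0.4 = 3061 J.
W_total = -3847 + 3061 = -786.5 J.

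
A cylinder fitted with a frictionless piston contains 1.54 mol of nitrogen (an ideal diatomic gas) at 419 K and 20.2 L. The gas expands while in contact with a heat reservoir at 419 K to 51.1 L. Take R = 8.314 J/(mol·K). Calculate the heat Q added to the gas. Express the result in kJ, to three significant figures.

Isothermal ⇒ ΔU = 0, so Q = W = nRT ln(V₂/V₁).
Q = (1.54)(8.314)(419) ln(51.1/20.2) = 5365 × 0.9281 = 4979 J.

Q ≈ 4.98 kJ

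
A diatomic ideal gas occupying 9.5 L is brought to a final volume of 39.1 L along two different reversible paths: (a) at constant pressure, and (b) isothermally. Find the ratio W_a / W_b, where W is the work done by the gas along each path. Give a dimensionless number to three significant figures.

W_a / W_b ≈ 2.20

Path (a) isobaric: W = P₁(V₂ − V₁) → W_a/(P₁V₁) = 3.116.
Path (b) isothermal: W = P₁V₁ ln(V₂/V₁) → W_b/(P₁V₁) = 1.415.
W_a / W_b = 3.116 / 1.415 = 2.202.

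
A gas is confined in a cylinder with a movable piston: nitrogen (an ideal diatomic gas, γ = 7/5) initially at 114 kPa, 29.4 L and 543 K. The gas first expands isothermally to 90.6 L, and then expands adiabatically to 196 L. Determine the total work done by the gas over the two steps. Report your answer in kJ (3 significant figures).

W_total ≈ 6.00 kJ

Step 1 (isothermal): W = P₁V₁ ln(V₂/V₁) = (3352) ln(90.6/29.4) = 3772 J.
After step 1: P = 36.99 kPa, V = 90.6 L, T = 543 K.
Step 2 (adiabatic): W = (P₁V₁ − P₂V₂)/(γ−1) = (3352 − 2462)/0.4 = 2225 J.
W_total = 3772 + 2225 = 5997 J.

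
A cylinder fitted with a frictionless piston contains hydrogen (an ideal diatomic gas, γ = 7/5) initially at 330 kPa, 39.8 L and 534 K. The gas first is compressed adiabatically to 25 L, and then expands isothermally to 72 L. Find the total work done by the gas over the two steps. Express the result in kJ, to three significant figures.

W_total ≈ 10.0 kJ

Step 1 (adiabatic): W = (P₁V₁ − P₂V₂)/(γ−1) = (13134 − 15819)/0.4 = -6712 J.
After step 1: P = 632.8 kPa, V = 25 L, T = 643.2 K.
Step 2 (isothermal): W = P₁V₁ ln(V₂/V₁) = (15819) ln(72/25) = 16733 J.
W_total = -6712 + 16733 = 10021 J.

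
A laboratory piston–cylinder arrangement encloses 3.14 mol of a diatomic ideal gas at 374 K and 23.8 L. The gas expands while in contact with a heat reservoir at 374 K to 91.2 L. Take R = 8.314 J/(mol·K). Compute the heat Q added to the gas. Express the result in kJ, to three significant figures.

Isothermal ⇒ ΔU = 0, so Q = W = nRT ln(V₂/V₁).
Q = (3.14)(8.314)(374) ln(91.2/23.8) = 9764 × 1.343 = 13116 J.

Q ≈ 13.1 kJ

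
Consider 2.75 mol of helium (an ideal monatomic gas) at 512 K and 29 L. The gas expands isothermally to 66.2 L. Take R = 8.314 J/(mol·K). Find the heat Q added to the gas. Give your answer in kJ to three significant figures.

Q ≈ 9.66 kJ

Isothermal ⇒ ΔU = 0, so Q = W = nRT ln(V₂/V₁).
Q = (2.75)(8.314)(512) ln(66.2/29) = 11706 × 0.8254 = 9662 J.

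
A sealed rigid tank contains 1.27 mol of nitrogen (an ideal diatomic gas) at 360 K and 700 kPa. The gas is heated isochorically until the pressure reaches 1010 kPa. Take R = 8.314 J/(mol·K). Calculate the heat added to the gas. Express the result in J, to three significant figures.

Constant volume ⇒ W = 0, so Q = ΔU = nCᵥΔT with Cᵥ = 5R/2 = 20.79 J/(mol·K).
At constant V, T₂/T₁ = P₂/P₁ ⇒ ΔT = T₁(P₂/P₁ − 1) = 360·(1010/700 − 1) = 159.4 K.
ΔU = (1.27)(20.79)(159.4) = 4208 J.

Q ≈ 4210 J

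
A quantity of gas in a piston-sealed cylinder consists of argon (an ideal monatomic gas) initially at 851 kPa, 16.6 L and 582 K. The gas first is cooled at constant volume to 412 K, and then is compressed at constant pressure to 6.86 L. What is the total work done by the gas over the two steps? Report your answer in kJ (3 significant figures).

Step 1 (isochoric): W = 0 (constant volume).
After step 1: P = 602.4 kPa (V unchanged).
Step 2 (isobaric): W = PΔV = (602.4 kPa)(6.86 − 16.6 L) = -5868 J.
W_total = 0 − 5868 = -5868 J.

W_total ≈ -5.87 kJ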